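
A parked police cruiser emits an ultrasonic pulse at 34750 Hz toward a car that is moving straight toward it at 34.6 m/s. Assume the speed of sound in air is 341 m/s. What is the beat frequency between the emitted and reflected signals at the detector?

The car first receives the wave as a moving observer: f₁ = f₀ · (v + u)/v = 34750 × (341 + 34.6)/341 ≈ 38276 Hz.
The reflection then acts as a moving source: f₂ = f₁ · v/(v − u) ≈ 42598 Hz.
Equivalently f₂ = f₀ · (v + u)/(v − u).
Beat frequency: |f₂ − f₀| = 2u·f₀/(v − u) = 2 × 34.6 × 34750/306.4 ≈ 7848 Hz.

7848 Hz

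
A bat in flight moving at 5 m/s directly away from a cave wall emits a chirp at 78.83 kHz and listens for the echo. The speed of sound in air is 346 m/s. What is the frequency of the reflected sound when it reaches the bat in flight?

The cave wall receives the sound from a moving source: f₁ = f₀ · v/(v + v_e) = 78.83 × 346/351 ≈ 77.7 kHz.
On the return leg the bat in flight is a moving observer: f₂ = f₁ · (v − v_e)/v = 77.7 × 341/346 ≈ 76.6 kHz.

76.6 kHz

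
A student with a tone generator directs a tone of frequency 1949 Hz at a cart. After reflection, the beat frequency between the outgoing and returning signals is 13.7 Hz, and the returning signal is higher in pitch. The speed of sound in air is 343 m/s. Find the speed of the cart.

1.20 m/s

Double Doppler shift off a moving reflector: f₂ = f₀ · (v + u)/(v − u) (u > 0 toward emitter).
Returning signal is higher, so f₂ = f₀ + Δf = 1949 + 13.7 = 1962.7 Hz.
Rearranging, u = v · (f₂ − f₀)/(f₂ + f₀) = 343 × 13.7/3911.7 ≈ 1.20 m/s.
So the cart is moving at 1.20 m/s toward the emitter.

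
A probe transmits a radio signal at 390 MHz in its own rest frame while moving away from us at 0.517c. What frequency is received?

220.1 MHz

Relativistic Doppler for frequency: f' = f₀ · √((1 − β)/(1 + β)).
f' = 390 × √(0.4830/1.5170) = 390 × 0.56426 ≈ 220.1 MHz.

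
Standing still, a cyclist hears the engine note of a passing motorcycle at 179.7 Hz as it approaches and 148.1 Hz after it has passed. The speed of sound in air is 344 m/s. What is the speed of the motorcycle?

f₁/f₂ = (v + v_s)/(v − v_s), so v_s = v · (f₁ − f₂)/(f₁ + f₂).
v_s = 344 × (179.7 − 148.1)/(179.7 + 148.1) = 344 × 31.6/327.8 ≈ 33 m/s.

33 m/s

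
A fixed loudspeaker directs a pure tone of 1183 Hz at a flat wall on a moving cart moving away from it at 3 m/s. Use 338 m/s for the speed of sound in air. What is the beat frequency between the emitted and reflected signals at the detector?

At the flat wall on a moving cart (a moving observer), f₁ = f₀ · (v − u)/v = 1183 × 335/338 ≈ 1172.5 Hz.
On reflection it acts as a source moving away from the stationary detector: f₂ = f₁ · v/(v + u) = 1172.5 × 338/341 ≈ 1162.2 Hz.
Equivalently f₂ = f₀ · (v − u)/(v + u).
Beat frequency: |f₂ − f₀| = 2u·f₀/(v + u) = 2 × 3 × 1183/341 ≈ 20.8 Hz.

20.8 Hz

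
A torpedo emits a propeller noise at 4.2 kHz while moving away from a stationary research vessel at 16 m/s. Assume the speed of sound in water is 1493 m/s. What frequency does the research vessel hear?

4.16 kHz

Only the source moves, away from the listener, so f' = f · v/(v + v_s).
f' = 4.2 × 1493/(1493 + 16) = 4.2 × 1493/1509 ≈ 4.16 kHz.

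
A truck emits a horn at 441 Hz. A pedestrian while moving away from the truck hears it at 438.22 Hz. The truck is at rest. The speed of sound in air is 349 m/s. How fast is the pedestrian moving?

f' = f · (v − v_o)/v ⇒ v_o = v · |f'/f − 1|.
v_o = 349 × |438.22/441 − 1| = 349 × 0.006304 ≈ 2.20 m/s.

2.20 m/s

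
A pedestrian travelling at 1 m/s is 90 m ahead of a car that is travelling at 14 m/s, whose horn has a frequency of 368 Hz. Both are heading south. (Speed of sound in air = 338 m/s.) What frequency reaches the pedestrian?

The pedestrian is ahead, so the car is moving toward it while the pedestrian is moving away from the car.
With source approaching and observer receding, f' = f · (v − v_o)/(v − v_s).
f' = 368 × (338 − 1)/(338 − 14) = 368 × 337/324 ≈ 383 Hz.

383 Hz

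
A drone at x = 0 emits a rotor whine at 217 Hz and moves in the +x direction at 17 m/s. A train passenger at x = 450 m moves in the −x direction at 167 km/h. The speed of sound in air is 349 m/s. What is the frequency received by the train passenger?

167 km/h = 46.39 m/s.
The observer lies on the +x side, so the source is heading toward the observer and the observer is heading toward the source.
Both move, so f' = f · (v + v_o)/(v − v_s).
f' = 217 × (349 + 46.39)/(349 − 17) = 217 × 395.39/332 ≈ 258 Hz.

258 Hz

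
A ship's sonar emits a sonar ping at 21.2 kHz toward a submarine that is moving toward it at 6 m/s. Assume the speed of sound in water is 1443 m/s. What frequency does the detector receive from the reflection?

21.4 kHz

The submarine first receives the wave as a moving observer: f₁ = f₀ · (v + u)/v = 21.2 × (1443 + 6)/1443 ≈ 21.3 kHz.
On reflection it acts as a source moving toward the stationary detector: f₂ = f₁ · v/(v − u) = 21.3 × 1443/1437 ≈ 21.4 kHz.
Equivalently f₂ = f₀ · (v + u)/(v − u).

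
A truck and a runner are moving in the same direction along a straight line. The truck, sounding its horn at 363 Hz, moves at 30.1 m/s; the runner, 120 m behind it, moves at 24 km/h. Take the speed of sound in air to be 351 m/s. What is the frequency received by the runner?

341 Hz

24 km/h = 6.667 m/s.
The runner is behind, so the truck is moving away from it while the runner is moving toward the truck.
General Doppler shift: f' = f · (v + v_o)/(v + v_s).
f' = 363 × (351 + 6.667)/(351 + 30.1) = 363 × 357.67/381.1 ≈ 341 Hz.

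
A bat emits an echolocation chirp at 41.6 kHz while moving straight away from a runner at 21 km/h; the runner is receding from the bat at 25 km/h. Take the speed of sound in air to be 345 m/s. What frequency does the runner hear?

21 km/h = 5.833 m/s; 25 km/h = 6.944 m/s.
Both move, so f' = f · (v − v_o)/(v + v_s).
f' = 41.6 × (345 − 6.944)/(345 + 5.833) = 41.6 × 338.06/350.83 ≈ 40.1 kHz.

40.1 kHz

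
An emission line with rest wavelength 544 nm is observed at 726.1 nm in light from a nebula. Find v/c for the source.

0.281c

λ'/λ₀ = 1.3347 > 1 (redshift), so the source is receding.
λ'/λ₀ = √((1 + β)/(1 − β)) for a receding source ⇒ β = (r² − 1)/(r² + 1) with r = λ'/λ₀.
β = (1.7815 − 1)/(1.7815 + 1) ≈ 0.281.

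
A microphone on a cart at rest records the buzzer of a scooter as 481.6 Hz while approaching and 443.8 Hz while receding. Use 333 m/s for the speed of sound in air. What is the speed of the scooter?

13.6 m/s

f₁/f₂ = (v + v_s)/(v − v_s), so v_s = v · (f₁ − f₂)/(f₁ + f₂).
v_s = 333 × (481.6 − 443.8)/(481.6 + 443.8) = 333 × 37.8/925.4 ≈ 13.6 m/s.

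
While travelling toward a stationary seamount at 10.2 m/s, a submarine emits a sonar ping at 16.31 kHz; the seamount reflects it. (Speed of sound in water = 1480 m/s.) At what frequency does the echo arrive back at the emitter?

The seamount receives the sound from a moving source: f₁ = f₀ · v/(v − v_e) = 16.31 × 1480/1469.8 ≈ 16.42 kHz.
On the return leg the submarine is a moving observer: f₂ = f₁ · (v + v_e)/v = 16.42 × 1490.2/1480 ≈ 16.54 kHz.

16.54 kHz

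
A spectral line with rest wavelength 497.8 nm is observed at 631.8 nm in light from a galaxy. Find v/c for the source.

λ'/λ₀ = 1.2692 > 1 (redshift), so the source is receding.
λ'/λ₀ = √((1 + β)/(1 − β)) for a receding source ⇒ β = (r² − 1)/(r² + 1) with r = λ'/λ₀.
β = (1.6108 − 1)/(1.6108 + 1) ≈ 0.234.

0.234c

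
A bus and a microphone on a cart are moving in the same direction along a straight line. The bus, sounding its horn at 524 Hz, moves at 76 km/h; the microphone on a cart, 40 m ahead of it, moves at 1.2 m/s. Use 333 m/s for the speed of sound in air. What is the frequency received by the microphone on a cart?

76 km/h = 21.11 m/s.
The microphone on a cart is ahead, so the bus is moving toward it while the microphone on a cart is moving away from the bus.
With source approaching and observer receding, f' = f · (v − v_o)/(v − v_s).
f' = 524 × (333 − 1.2)/(333 − 21.11) = 524 × 331.8/311.89 ≈ 557 Hz.

557 Hz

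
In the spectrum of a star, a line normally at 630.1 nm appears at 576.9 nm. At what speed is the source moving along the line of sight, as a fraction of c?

λ'/λ₀ = 0.9156 < 1 (blueshift), so the source is approaching.
λ'/λ₀ = √((1 − β)/(1 + β)) for an approaching source ⇒ β = (1 − r²)/(1 + r²) with r = λ'/λ₀.
β = (1 − 0.8383)/(1 + 0.8383) ≈ 0.088.

0.088c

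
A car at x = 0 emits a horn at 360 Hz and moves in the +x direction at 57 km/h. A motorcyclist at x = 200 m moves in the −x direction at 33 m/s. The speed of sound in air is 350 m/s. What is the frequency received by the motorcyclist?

57 km/h = 15.83 m/s.
The observer lies on the +x side, so the source is heading toward the observer and the observer is heading toward the source.
General Doppler shift: f' = f · (v + v_o)/(v − v_s).
f' = 360 × (350 + 33)/(350 − 15.83) = 360 × 383/334.17 ≈ 413 Hz.

413 Hz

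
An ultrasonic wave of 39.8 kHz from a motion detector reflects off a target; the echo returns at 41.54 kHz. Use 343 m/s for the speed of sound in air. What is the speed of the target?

Double Doppler shift off a moving reflector: f₂ = f₀ · (v + u)/(v − u) (u > 0 toward emitter).
Rearranging, u = v · (f₂ − f₀)/(f₂ + f₀) = 343 × 1.74/81.34 ≈ 7.3 m/s.
So the target is moving at 7.3 m/s toward the emitter.

7.3 m/s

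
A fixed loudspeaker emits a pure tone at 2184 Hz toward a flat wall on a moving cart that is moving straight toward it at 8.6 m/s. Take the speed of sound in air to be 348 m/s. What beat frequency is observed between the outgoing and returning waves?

At the flat wall on a moving cart (a moving observer), f₁ = f₀ · (v + u)/v = 2184 × 356.6/348 ≈ 2238.0 Hz.
The reflection then acts as a moving source: f₂ = f₁ · v/(v − u) ≈ 2294.7 Hz.
Equivalently f₂ = f₀ · (v + u)/(v − u).
Beat frequency: |f₂ − f₀| = 2u·f₀/(v − u) = 2 × 8.6 × 2184/339.4 ≈ 111 Hz.

111 Hz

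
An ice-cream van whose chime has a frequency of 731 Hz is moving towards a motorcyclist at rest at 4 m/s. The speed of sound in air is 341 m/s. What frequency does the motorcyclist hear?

Moving source, stationary observer: f' = f · v/(v − v_s) since the source is approaching.
f' = 731 × 341/(341 − 4) = 731 × 341/337 ≈ 740 Hz.

740 Hz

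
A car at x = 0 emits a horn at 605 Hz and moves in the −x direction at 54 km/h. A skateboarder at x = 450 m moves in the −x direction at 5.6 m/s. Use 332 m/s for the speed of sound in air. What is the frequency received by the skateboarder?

589 Hz

54 km/h = 15 m/s.
The observer lies on the +x side, so the source is heading away from the observer and the observer is heading toward the source.
Both move, so f' = f · (v + v_o)/(v + v_s).
f' = 605 × (332 + 5.6)/(332 + 15) = 605 × 337.6/347 ≈ 589 Hz.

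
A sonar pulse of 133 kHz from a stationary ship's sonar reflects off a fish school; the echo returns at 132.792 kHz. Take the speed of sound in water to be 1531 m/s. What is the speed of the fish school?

Double Doppler shift off a moving reflector: f₂ = f₀ · (v + u)/(v − u) (u > 0 toward emitter).
Rearranging, u = v · (f₂ − f₀)/(f₂ + f₀) = 1531 × -0.208/265.792 ≈ -1.20 m/s.
So the fish school is moving at 1.20 m/s away from the emitter.

1.20 m/s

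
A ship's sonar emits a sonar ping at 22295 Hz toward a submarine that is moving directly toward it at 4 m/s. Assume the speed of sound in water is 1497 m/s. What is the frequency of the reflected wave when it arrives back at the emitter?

22414 Hz

At the submarine (a moving observer), f₁ = f₀ · (v + u)/v = 22295 × 1501/1497 ≈ 22355 Hz.
On reflection it acts as a source moving toward the stationary detector: f₂ = f₁ · v/(v − u) = 22355 × 1497/1493 ≈ 22414 Hz.
Equivalently f₂ = f₀ · (v + u)/(v − u).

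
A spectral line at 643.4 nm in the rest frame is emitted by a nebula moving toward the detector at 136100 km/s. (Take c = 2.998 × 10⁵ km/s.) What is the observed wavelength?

β = v/c = 136100/299800 = 0.4540.
Relativistic Doppler for wavelength: λ' = λ₀ · √((1 − β)/(1 + β)).
λ' = 643.4 × √(0.5460/1.4540) = 643.4 × 0.61282 ≈ 394.3 nm.

394.3 nm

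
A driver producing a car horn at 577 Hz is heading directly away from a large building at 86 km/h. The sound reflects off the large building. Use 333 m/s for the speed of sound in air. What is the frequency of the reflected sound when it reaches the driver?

500 Hz

86 km/h = 23.89 m/s.
The large building receives the sound from a moving source: f₁ = f₀ · v/(v + v_e) = 577 × 333/356.89 ≈ 538 Hz.
On the return leg the driver is a moving observer: f₂ = f₁ · (v − v_e)/v = 538 × 309.11/333 ≈ 500 Hz.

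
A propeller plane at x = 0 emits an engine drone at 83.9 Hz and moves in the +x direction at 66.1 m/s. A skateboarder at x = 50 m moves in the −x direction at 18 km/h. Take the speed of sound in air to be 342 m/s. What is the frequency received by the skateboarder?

18 km/h = 5 m/s.
The observer lies on the +x side, so the source is heading toward the observer and the observer is heading toward the source.
With source approaching and observer approaching, f' = f · (v + v_o)/(v − v_s).
f' = 83.9 × (342 + 5)/(342 − 66.1) = 83.9 × 347/275.9 ≈ 106 Hz.

106 Hz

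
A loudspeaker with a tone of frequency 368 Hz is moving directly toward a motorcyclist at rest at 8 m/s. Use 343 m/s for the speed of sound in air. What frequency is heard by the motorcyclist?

Moving source, stationary observer: f' = f · v/(v − v_s) since the source is approaching.
f' = 368 × 343/(343 − 8) = 368 × 343/335 ≈ 377 Hz.

377 Hz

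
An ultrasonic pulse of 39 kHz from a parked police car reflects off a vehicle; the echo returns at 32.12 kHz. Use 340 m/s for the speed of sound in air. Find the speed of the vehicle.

33 m/s

Double Doppler shift off a moving reflector: f₂ = f₀ · (v + u)/(v − u) (u > 0 toward emitter).
Rearranging, u = v · (f₂ − f₀)/(f₂ + f₀) = 340 × -6.88/71.12 ≈ -33 m/s.
So the vehicle is moving at 33 m/s away from the emitter.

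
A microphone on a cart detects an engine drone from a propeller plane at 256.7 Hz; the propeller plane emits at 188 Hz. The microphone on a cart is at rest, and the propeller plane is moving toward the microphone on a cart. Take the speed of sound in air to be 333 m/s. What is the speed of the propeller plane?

89 m/s

f' = f · v/(v − v_s) ⇒ v_s = v · |1 − f/f'|.
v_s = 333 × |1 − 188/256.7| = 333 × 0.2676 ≈ 89 m/s.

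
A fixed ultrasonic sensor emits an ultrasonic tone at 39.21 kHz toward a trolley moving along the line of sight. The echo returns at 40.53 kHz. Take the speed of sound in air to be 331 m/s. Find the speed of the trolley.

5.5 m/s

Double Doppler shift off a moving reflector: f₂ = f₀ · (v + u)/(v − u) (u > 0 toward emitter).
Rearranging, u = v · (f₂ − f₀)/(f₂ + f₀) = 331 × 1.32/79.74 ≈ 5.5 m/s.
So the trolley is moving at 5.5 m/s toward the emitter.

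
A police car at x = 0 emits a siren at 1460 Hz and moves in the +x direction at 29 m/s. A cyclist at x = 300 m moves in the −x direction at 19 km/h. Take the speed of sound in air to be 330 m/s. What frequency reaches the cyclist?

19 km/h = 5.278 m/s.
The observer lies on the +x side, so the source is heading toward the observer and the observer is heading toward the source.
With source approaching and observer approaching, f' = f · (v + v_o)/(v − v_s).
f' = 1460 × (330 + 5.278)/(330 − 29) = 1460 × 335.28/301 ≈ 1626 Hz.

1626 Hz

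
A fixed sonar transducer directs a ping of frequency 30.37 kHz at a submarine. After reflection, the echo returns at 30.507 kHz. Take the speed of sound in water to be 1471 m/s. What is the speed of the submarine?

Double Doppler shift off a moving reflector: f₂ = f₀ · (v + u)/(v − u) (u > 0 toward emitter).
Rearranging, u = v · (f₂ − f₀)/(f₂ + f₀) = 1471 × 0.137/60.877 ≈ 3.3 m/s.
So the submarine is moving at 3.3 m/s toward the emitter.

3.3 m/s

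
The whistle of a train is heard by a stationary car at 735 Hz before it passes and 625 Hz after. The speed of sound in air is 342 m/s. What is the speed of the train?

28 m/s

f₁/f₂ = (v + v_s)/(v − v_s), so v_s = v · (f₁ − f₂)/(f₁ + f₂).
v_s = 342 × (735 − 625)/(735 + 625) = 342 × 110/1360 ≈ 28 m/s.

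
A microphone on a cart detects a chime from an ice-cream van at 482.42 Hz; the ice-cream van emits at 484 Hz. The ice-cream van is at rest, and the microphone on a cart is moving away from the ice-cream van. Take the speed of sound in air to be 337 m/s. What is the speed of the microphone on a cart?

1.10 m/s

f' = f · (v − v_o)/v ⇒ v_o = v · |f'/f − 1|.
v_o = 337 × |482.42/484 − 1| = 337 × 0.003264 ≈ 1.10 m/s.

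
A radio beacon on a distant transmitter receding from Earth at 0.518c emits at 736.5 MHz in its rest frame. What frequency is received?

Relativistic Doppler for frequency: f' = f₀ · √((1 − β)/(1 + β)).
f' = 736.5 × √(0.4820/1.5180) = 736.5 × 0.56349 ≈ 415.0 MHz.

415.0 MHz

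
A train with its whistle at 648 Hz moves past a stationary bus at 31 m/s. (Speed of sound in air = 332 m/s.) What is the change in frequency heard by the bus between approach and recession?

Approaching: f₁ = f · v/(v − v_s) = 648 × 332/301 ≈ 715 Hz.
Receding: f₂ = f · v/(v + v_s) = 648 × 332/363 ≈ 593 Hz.
Drop: f₁ − f₂ = 2f·v·v_s/(v² − v_s²) = 2 × 648 × 332 × 31/(332² − 31²) ≈ 122 Hz.

122 Hz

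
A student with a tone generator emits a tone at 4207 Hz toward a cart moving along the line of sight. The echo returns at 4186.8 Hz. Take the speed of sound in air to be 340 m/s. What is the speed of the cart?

0.82 m/s

Double Doppler shift off a moving reflector: f₂ = f₀ · (v + u)/(v − u) (u > 0 toward emitter).
Rearranging, u = v · (f₂ − f₀)/(f₂ + f₀) = 340 × -20.2/8393.8 ≈ -0.82 m/s.
So the cart is moving at 0.82 m/s away from the emitter.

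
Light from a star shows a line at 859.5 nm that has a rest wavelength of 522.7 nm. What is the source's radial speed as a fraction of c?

0.460c

λ'/λ₀ = 1.6443 > 1 (redshift), so the source is receding.
λ'/λ₀ = √((1 + β)/(1 − β)) for a receding source ⇒ β = (r² − 1)/(r² + 1) with r = λ'/λ₀.
β = (2.7039 − 1)/(2.7039 + 1) ≈ 0.460.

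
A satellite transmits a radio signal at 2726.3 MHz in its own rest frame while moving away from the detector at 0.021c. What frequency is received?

Relativistic Doppler for frequency: f' = f₀ · √((1 − β)/(1 + β)).
f' = 2726.3 × √(0.9790/1.0210) = 2726.3 × 0.97922 ≈ 2669.6 MHz.

2669.6 MHz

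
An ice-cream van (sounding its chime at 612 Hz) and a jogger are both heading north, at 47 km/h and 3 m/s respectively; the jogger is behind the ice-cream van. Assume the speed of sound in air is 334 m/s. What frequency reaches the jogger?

594 Hz

47 km/h = 13.06 m/s.
The jogger is behind, so the ice-cream van is moving away from it while the jogger is moving toward the ice-cream van.
Both move, so f' = f · (v + v_o)/(v + v_s).
f' = 612 × (334 + 3)/(334 + 13.06) = 612 × 337/347.06 ≈ 594 Hz.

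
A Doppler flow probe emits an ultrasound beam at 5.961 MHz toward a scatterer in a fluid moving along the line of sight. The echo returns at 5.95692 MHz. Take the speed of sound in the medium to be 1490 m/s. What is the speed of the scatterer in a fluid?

Double Doppler shift off a moving reflector: f₂ = f₀ · (v + u)/(v − u) (u > 0 toward emitter).
Rearranging, u = v · (f₂ − f₀)/(f₂ + f₀) = 1490 × -0.00408/11.91792 ≈ -0.51 m/s.
So the scatterer in a fluid is moving at 0.51 m/s away from the emitter.

0.51 m/s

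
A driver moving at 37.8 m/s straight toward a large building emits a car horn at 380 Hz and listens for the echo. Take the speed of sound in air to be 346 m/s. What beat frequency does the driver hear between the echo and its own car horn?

The large building receives the sound from a moving source: f₁ = f₀ · v/(v − v_e) = 380 × 346/308.2 ≈ 426.6 Hz.
On the return leg the driver is a moving observer: f₂ = f₁ · (v + v_e)/v = 426.6 × 383.8/346 ≈ 473.2 Hz.
Beat against the emitted tone: |f₂ − f₀| = 2v_e·f₀/(v − v_e) = 2 × 37.8 × 380/308.2 ≈ 93 Hz.

93 Hz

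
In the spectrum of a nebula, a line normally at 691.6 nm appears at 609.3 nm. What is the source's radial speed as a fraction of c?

0.126c

λ'/λ₀ = 0.8810 < 1 (blueshift), so the source is approaching.
λ'/λ₀ = √((1 − β)/(1 + β)) for an approaching source ⇒ β = (1 − r²)/(1 + r²) with r = λ'/λ₀.
β = (1 − 0.7762)/(1 + 0.7762) ≈ 0.126.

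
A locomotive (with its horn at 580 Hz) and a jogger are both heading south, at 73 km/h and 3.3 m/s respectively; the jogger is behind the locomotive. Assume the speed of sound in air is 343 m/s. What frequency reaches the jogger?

73 km/h = 20.28 m/s.
The jogger is behind, so the locomotive is moving away from it while the jogger is moving toward the locomotive.
General Doppler shift: f' = f · (v + v_o)/(v + v_s).
f' = 580 × (343 + 3.3)/(343 + 20.28) = 580 × 346.3/363.28 ≈ 553 Hz.

553 Hz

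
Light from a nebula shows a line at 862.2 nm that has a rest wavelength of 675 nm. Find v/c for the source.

0.240c

λ'/λ₀ = 1.2773 > 1 (redshift), so the source is receding.
λ'/λ₀ = √((1 + β)/(1 − β)) for a receding source ⇒ β = (r² − 1)/(r² + 1) with r = λ'/λ₀.
β = (1.6316 − 1)/(1.6316 + 1) ≈ 0.240.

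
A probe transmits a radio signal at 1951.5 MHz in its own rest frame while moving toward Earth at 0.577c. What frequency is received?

Relativistic Doppler for frequency: f' = f₀ · √((1 + β)/(1 − β)).
f' = 1951.5 × √(1.5770/0.4230) = 1951.5 × 1.93084 ≈ 3768.0 MHz.

3768.0 MHz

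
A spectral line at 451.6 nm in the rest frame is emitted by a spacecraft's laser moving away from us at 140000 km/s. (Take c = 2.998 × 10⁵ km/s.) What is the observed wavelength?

749.2 nm

β = v/c = 140000/299800 = 0.4670.
Relativistic Doppler for wavelength: λ' = λ₀ · √((1 + β)/(1 − β)).
λ' = 451.6 × √(1.4670/0.5330) = 451.6 × 1.65897 ≈ 749.2 nm.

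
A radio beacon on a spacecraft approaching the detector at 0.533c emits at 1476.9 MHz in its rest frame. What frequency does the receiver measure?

Relativistic Doppler for frequency: f' = f₀ · √((1 + β)/(1 − β)).
f' = 1476.9 × √(1.5330/0.4670) = 1476.9 × 1.81181 ≈ 2675.9 MHz.

2675.9 MHz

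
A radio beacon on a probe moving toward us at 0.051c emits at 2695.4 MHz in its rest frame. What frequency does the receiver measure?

2836.6 MHz

Relativistic Doppler for frequency: f' = f₀ · √((1 + β)/(1 − β)).
f' = 2695.4 × √(1.0510/0.9490) = 2695.4 × 1.05237 ≈ 2836.6 MHz.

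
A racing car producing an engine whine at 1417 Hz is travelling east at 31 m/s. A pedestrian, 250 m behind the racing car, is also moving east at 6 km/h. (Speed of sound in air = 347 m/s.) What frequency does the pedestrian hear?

6 km/h = 1.667 m/s.
The pedestrian is behind, so the racing car is moving away from it while the pedestrian is moving toward the racing car.
With source receding and observer approaching, f' = f · (v + v_o)/(v + v_s).
f' = 1417 × (347 + 1.667)/(347 + 31) = 1417 × 348.67/378 ≈ 1307 Hz.

1307 Hz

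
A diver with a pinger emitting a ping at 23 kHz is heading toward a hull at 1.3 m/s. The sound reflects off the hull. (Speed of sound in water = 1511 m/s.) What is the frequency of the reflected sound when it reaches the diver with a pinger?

23.0 kHz

The hull receives the sound from a moving source: f₁ = f₀ · v/(v − v_e) = 23 × 1511/1509.7 ≈ 23.0 kHz.
On the return leg the diver with a pinger is a moving observer: f₂ = f₁ · (v + v_e)/v = 23.0 × 1512.3/1511 ≈ 23.0 kHz.
Equivalently f₂ = f₀ · (v + v_e)/(v − v_e).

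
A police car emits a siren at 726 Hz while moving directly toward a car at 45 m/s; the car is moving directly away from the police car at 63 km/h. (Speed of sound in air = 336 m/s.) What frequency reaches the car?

795 Hz

63 km/h = 17.5 m/s.
General Doppler shift: f' = f · (v − v_o)/(v − v_s).
f' = 726 × (336 − 17.5)/(336 − 45) = 726 × 318.5/291 ≈ 795 Hz.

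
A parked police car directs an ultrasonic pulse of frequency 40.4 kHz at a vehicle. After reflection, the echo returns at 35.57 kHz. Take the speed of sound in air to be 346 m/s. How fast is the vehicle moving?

Double Doppler shift off a moving reflector: f₂ = f₀ · (v + u)/(v − u) (u > 0 toward emitter).
Rearranging, u = v · (f₂ − f₀)/(f₂ + f₀) = 346 × -4.83/75.97 ≈ -22.0 m/s.
So the vehicle is moving at 22.0 m/s away from the emitter.

22.0 m/s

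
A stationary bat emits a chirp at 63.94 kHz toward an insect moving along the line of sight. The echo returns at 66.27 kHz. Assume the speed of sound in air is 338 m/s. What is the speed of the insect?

6.0 m/s

Double Doppler shift off a moving reflector: f₂ = f₀ · (v + u)/(v − u) (u > 0 toward emitter).
Rearranging, u = v · (f₂ − f₀)/(f₂ + f₀) = 338 × 2.33/130.21 ≈ 6.0 m/s.
So the insect is moving at 6.0 m/s toward the emitter.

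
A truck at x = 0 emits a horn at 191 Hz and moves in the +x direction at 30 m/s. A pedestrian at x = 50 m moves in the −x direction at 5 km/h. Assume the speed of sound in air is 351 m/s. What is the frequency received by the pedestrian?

210 Hz

5 km/h = 1.389 m/s.
The observer lies on the +x side, so the source is heading toward the observer and the observer is heading toward the source.
General Doppler shift: f' = f · (v + v_o)/(v − v_s).
f' = 191 × (351 + 1.389)/(351 − 30) = 191 × 352.39/321 ≈ 210 Hz.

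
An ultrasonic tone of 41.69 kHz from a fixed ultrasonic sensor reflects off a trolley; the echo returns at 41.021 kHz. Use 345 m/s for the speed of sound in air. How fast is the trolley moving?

2.79 m/s

Double Doppler shift off a moving reflector: f₂ = f₀ · (v + u)/(v − u) (u > 0 toward emitter).
Rearranging, u = v · (f₂ − f₀)/(f₂ + f₀) = 345 × -0.669/82.711 ≈ -2.79 m/s.
So the trolley is moving at 2.79 m/s away from the emitter.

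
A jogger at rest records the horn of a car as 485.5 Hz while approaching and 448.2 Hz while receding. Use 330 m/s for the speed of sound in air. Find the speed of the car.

f₁/f₂ = (v + v_s)/(v − v_s), so v_s = v · (f₁ − f₂)/(f₁ + f₂).
v_s = 330 × (485.5 − 448.2)/(485.5 + 448.2) = 330 × 37.3/933.7 ≈ 13.2 m/s.

13.2 m/s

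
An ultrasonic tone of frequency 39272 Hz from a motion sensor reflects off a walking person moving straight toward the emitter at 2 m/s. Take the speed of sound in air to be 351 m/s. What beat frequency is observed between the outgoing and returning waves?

450 Hz

At the walking person (a moving observer), f₁ = f₀ · (v + u)/v = 39272 × 353/351 ≈ 39496 Hz.
On reflection it acts as a source moving toward the stationary detector: f₂ = f₁ · v/(v − u) = 39496 × 351/349 ≈ 39722 Hz.
Equivalently f₂ = f₀ · (v + u)/(v − u).
Beat frequency: |f₂ − f₀| = 2u·f₀/(v − u) = 2 × 2 × 39272/349 ≈ 450 Hz.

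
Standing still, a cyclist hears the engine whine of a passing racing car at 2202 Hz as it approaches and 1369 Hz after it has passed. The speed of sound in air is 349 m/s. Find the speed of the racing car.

81 m/s

f₁/f₂ = (v + v_s)/(v − v_s), so v_s = v · (f₁ − f₂)/(f₁ + f₂).
v_s = 349 × (2202 − 1369)/(2202 + 1369) = 349 × 833/3571 ≈ 81 m/s.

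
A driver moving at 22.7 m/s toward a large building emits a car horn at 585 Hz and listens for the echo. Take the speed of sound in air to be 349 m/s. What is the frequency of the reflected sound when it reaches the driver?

The large building receives the sound from a moving source: f₁ = f₀ · v/(v − v_e) = 585 × 349/326.3 ≈ 626 Hz.
On the return leg the driver is a moving observer: f₂ = f₁ · (v + v_e)/v = 626 × 371.7/349 ≈ 666 Hz.
Equivalently f₂ = f₀ · (v + v_e)/(v − v_e).

666 Hz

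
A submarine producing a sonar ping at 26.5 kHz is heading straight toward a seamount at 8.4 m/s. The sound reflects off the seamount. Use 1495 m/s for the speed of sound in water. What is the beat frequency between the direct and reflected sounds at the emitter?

299 Hz

The seamount receives the sound from a moving source: f₁ = f₀ · v/(v − v_e) = 26.5 × 1495/1486.6 ≈ 26.650 kHz.
On the return leg the submarine is a moving observer: f₂ = f₁ · (v + v_e)/v = 26.650 × 1503.4/1495 ≈ 26.799 kHz.
Equivalently f₂ = f₀ · (v + v_e)/(v − v_e).
Beat against the emitted tone (with f₀ = 26500 Hz): |f₂ − f₀| = 2v_e·f₀/(v − v_e) = 2 × 8.4 × 26500/1486.6 ≈ 299 Hz.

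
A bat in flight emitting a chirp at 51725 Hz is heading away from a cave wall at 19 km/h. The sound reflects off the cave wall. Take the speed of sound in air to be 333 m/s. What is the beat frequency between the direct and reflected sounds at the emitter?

19 km/h = 5.278 m/s.
The cave wall receives the sound from a moving source: f₁ = f₀ · v/(v + v_e) = 51725 × 333/338.28 ≈ 50918 Hz.
On the return leg the bat in flight is a moving observer: f₂ = f₁ · (v − v_e)/v = 50918 × 327.72/333 ≈ 50111 Hz.
Beat against the emitted tone: |f₂ − f₀| = 2v_e·f₀/(v + v_e) = 2 × 5.278 × 51725/338.28 ≈ 1614 Hz.

1614 Hz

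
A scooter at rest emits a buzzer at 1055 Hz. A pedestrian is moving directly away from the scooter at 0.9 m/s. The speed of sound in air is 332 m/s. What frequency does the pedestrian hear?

Only the observer moves, away from the source, so f' = f · (v − v_o)/v.
f' = 1055 × (332 − 0.9)/332 = 1055 × 331.1/332 ≈ 1052 Hz.

1052 Hz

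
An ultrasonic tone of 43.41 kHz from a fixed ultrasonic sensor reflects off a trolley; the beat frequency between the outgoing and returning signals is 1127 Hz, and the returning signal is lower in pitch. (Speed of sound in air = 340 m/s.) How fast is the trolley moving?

4.5 m/s

Double Doppler shift off a moving reflector: f₂ = f₀ · (v + u)/(v − u) (u > 0 toward emitter).
Returning signal is lower, so f₂ = f₀ − Δf = 43410 − 1127 = 42283 Hz.
Rearranging, u = v · (f₂ − f₀)/(f₂ + f₀) = 340 × -1127/85693 ≈ -4.5 m/s.
So the trolley is moving at 4.5 m/s away from the emitter.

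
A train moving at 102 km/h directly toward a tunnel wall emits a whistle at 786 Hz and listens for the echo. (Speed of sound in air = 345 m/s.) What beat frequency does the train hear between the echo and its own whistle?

141 Hz

102 km/h = 28.33 m/s.
The tunnel wall receives the sound from a moving source: f₁ = f₀ · v/(v − v_e) = 786 × 345/316.67 ≈ 856.3 Hz.
On the return leg the train is a moving observer: f₂ = f₁ · (v + v_e)/v = 856.3 × 373.33/345 ≈ 926.7 Hz.
Beat against the emitted tone: |f₂ − f₀| = 2v_e·f₀/(v − v_e) = 2 × 28.33 × 786/316.67 ≈ 141 Hz.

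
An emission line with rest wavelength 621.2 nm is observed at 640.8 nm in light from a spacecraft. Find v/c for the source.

λ'/λ₀ = 1.0316 > 1 (redshift), so the source is receding.
λ'/λ₀ = √((1 + β)/(1 − β)) for a receding source ⇒ β = (r² − 1)/(r² + 1) with r = λ'/λ₀.
β = (1.0641 − 1)/(1.0641 + 1) ≈ 0.031.

0.031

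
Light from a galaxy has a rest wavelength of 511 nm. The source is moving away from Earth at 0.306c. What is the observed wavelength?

701.0 nm

Relativistic Doppler for wavelength: λ' = λ₀ · √((1 + β)/(1 − β)).
λ' = 511 × √(1.3060/0.6940) = 511 × 1.37180 ≈ 701.0 nm.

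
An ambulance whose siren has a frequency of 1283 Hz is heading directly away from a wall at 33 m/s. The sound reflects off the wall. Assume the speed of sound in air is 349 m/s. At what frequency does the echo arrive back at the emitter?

1061 Hz

The wall receives the sound from a moving source: f₁ = f₀ · v/(v + v_e) = 1283 × 349/382 ≈ 1172 Hz.
On the return leg the ambulance is a moving observer: f₂ = f₁ · (v − v_e)/v = 1172 × 316/349 ≈ 1061 Hz.
Equivalently f₂ = f₀ · (v − v_e)/(v + v_e).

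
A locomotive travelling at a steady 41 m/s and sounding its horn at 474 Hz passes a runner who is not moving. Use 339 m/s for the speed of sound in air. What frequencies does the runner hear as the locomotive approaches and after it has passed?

539 Hz approaching; 423 Hz receding

Approaching: f₁ = f · v/(v − v_s) = 474 × 339/298 ≈ 539 Hz.
Receding: f₂ = f · v/(v + v_s) = 474 × 339/380 ≈ 423 Hz.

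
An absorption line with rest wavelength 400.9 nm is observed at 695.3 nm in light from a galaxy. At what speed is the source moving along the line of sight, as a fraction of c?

0.501

λ'/λ₀ = 1.7343 > 1 (redshift), so the source is receding.
λ'/λ₀ = √((1 + β)/(1 − β)) for a receding source ⇒ β = (r² − 1)/(r² + 1) with r = λ'/λ₀.
β = (3.0080 − 1)/(3.0080 + 1) ≈ 0.501.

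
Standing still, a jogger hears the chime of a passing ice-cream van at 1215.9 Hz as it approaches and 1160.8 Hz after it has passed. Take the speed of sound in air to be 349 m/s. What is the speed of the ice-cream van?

f₁/f₂ = (v + v_s)/(v − v_s), so v_s = v · (f₁ − f₂)/(f₁ + f₂).
v_s = 349 × (1215.9 − 1160.8)/(1215.9 + 1160.8) = 349 × 55.1/2376.7 ≈ 8.1 m/s.

8.1 m/s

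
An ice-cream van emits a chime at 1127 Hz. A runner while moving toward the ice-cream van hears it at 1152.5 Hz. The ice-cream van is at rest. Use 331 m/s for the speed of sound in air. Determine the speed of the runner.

7.5 m/s

f' = f · (v + v_o)/v ⇒ v_o = v · |f'/f − 1|.
v_o = 331 × |1152.5/1127 − 1| = 331 × 0.02263 ≈ 7.5 m/s.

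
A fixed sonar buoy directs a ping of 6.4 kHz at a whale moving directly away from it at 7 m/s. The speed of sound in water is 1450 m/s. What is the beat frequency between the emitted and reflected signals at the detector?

At the whale (a moving observer), f₁ = f₀ · (v − u)/v = 6.4 × 1443/1450 ≈ 6.3691 kHz.
On reflection it acts as a source moving away from the stationary detector: f₂ = f₁ · v/(v + u) = 6.3691 × 1450/1457 ≈ 6.3385 kHz.
Beat frequency (with f₀ = 6400 Hz): |f₂ − f₀| = 2u·f₀/(v + u) = 2 × 7 × 6400/1457 ≈ 61 Hz.

61 Hz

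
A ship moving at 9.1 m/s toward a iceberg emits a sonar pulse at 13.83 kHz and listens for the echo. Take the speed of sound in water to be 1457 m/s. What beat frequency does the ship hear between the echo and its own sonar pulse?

The iceberg receives the sound from a moving source: f₁ = f₀ · v/(v − v_e) = 13.83 × 1457/1447.9 ≈ 13.9169 kHz.
On the return leg the ship is a moving observer: f₂ = f₁ · (v + v_e)/v = 13.9169 × 1466.1/1457 ≈ 14.0038 kHz.
Equivalently f₂ = f₀ · (v + v_e)/(v − v_e).
Beat against the emitted tone (with f₀ = 13830 Hz): |f₂ − f₀| = 2v_e·f₀/(v − v_e) = 2 × 9.1 × 13830/1447.9 ≈ 174 Hz.

174 Hz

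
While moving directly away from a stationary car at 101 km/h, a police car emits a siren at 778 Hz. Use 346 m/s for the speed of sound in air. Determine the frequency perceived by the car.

101 km/h = 28.06 m/s.
Only the source moves, away from the listener, so f' = f · v/(v + v_s).
f' = 778 × 346/(346 + 28.06) = 778 × 346/374.1 ≈ 720 Hz.

720 Hz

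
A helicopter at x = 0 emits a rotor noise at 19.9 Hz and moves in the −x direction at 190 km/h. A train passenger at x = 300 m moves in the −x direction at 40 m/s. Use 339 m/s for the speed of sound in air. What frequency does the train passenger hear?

19.3 Hz

190 km/h = 52.78 m/s.
The observer lies on the +x side, so the source is heading away from the observer and the observer is heading toward the source.
Both move, so f' = f · (v + v_o)/(v + v_s).
f' = 19.9 × (339 + 40)/(339 + 52.78) = 19.9 × 379/391.78 ≈ 19.3 Hz.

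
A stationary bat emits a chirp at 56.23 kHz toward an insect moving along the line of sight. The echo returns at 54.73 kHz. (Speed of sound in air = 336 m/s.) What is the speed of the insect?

Double Doppler shift off a moving reflector: f₂ = f₀ · (v + u)/(v − u) (u > 0 toward emitter).
Rearranging, u = v · (f₂ − f₀)/(f₂ + f₀) = 336 × -1.50/110.96 ≈ -4.5 m/s.
So the insect is moving at 4.5 m/s away from the emitter.

4.5 m/s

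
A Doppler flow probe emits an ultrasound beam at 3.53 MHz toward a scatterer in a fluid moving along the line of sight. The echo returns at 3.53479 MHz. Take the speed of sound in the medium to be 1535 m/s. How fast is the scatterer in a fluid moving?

1.04 m/s

Double Doppler shift off a moving reflector: f₂ = f₀ · (v + u)/(v − u) (u > 0 toward emitter).
Rearranging, u = v · (f₂ − f₀)/(f₂ + f₀) = 1535 × 0.00479/7.06479 ≈ 1.04 m/s.
So the scatterer in a fluid is moving at 1.04 m/s toward the emitter.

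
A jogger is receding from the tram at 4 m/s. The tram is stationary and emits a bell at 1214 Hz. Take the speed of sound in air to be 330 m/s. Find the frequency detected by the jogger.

Moving observer, stationary source: f' = f · (v − v_o)/v.
f' = 1214 × (330 − 4)/330 = 1214 × 326/330 ≈ 1199 Hz.

1199 Hz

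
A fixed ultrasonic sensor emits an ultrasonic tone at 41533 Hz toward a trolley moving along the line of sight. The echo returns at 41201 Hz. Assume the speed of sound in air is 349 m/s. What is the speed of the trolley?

1.40 m/s

Double Doppler shift off a moving reflector: f₂ = f₀ · (v + u)/(v − u) (u > 0 toward emitter).
Rearranging, u = v · (f₂ − f₀)/(f₂ + f₀) = 349 × -332/82734 ≈ -1.40 m/s.
So the trolley is moving at 1.40 m/s away from the emitter.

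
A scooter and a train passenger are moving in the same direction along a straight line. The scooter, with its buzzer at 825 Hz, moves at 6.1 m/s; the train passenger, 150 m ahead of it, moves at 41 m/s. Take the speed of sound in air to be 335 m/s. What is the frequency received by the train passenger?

The train passenger is ahead, so the scooter is moving toward it while the train passenger is moving away from the scooter.
With source approaching and observer receding, f' = f · (v − v_o)/(v − v_s).
f' = 825 × (335 − 41)/(335 − 6.1) = 825 × 294/328.9 ≈ 737 Hz.

737 Hz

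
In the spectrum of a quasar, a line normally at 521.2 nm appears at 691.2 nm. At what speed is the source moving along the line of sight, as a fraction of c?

0.275

λ'/λ₀ = 1.3262 > 1 (redshift), so the source is receding.
λ'/λ₀ = √((1 + β)/(1 − β)) for a receding source ⇒ β = (r² − 1)/(r² + 1) with r = λ'/λ₀.
β = (1.7587 − 1)/(1.7587 + 1) ≈ 0.275.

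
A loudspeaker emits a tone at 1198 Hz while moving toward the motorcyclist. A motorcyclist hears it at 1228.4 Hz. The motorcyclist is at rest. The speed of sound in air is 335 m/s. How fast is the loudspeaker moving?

8.3 m/s

f' = f · v/(v − v_s) ⇒ v_s = v · |1 − f/f'|.
v_s = 335 × |1 − 1198/1228.4| = 335 × 0.02475 ≈ 8.3 m/s.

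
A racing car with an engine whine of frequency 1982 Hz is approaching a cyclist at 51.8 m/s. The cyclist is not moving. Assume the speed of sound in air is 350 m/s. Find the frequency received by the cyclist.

2326 Hz

Moving source, stationary observer: f' = f · v/(v − v_s) since the source is approaching.
f' = 1982 × 350/(350 − 51.8) = 1982 × 350/298.2 ≈ 2326 Hz.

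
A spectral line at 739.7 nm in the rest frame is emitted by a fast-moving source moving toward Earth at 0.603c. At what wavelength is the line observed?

368.1 nm

Relativistic Doppler for wavelength: λ' = λ₀ · √((1 − β)/(1 + β)).
λ' = 739.7 × √(0.3970/1.6030) = 739.7 × 0.49766 ≈ 368.1 nm.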